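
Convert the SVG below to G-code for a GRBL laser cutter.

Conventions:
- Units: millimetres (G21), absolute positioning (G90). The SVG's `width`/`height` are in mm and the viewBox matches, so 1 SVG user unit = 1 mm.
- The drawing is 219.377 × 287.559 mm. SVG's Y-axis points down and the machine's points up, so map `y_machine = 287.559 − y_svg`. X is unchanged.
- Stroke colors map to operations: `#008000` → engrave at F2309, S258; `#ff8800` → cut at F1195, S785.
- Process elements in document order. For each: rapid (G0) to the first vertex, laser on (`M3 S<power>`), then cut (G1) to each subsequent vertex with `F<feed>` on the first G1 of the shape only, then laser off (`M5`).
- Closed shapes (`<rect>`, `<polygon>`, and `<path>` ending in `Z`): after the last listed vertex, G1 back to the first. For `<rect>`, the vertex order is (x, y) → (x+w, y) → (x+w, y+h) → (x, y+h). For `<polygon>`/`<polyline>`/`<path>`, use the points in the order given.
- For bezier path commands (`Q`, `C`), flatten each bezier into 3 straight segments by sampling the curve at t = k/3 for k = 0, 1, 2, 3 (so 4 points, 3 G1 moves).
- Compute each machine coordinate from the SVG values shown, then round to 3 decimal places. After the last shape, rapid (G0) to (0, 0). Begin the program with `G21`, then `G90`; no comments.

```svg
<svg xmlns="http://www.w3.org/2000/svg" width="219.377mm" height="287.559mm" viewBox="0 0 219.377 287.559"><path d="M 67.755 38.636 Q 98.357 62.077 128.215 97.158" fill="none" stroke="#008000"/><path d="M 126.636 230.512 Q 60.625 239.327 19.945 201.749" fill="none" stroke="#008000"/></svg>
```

G21
G90
G0 X67.755 Y248.923
M3 S258
G1 X88.074 Y232.002 F2309
G1 X108.227 Y212.495
G1 X128.215 Y190.401
M5
G0 X126.636 Y57.047
M3 S258
G1 X85.443 Y56.325 F2309
G1 X49.880 Y65.913
G1 X19.945 Y85.810
M5
G0 X0.000 Y0.000

1 u = 1 mm; y_m = 287.559 − y.

[1] `<path>` quadratic bezier, #008000→engrave S258 F2309: (67.755,248.923) → (88.074,232.002) → (108.227,212.495) → (128.215,190.401)

[2] `<path>` quadratic bezier, #008000→engrave S258 F2309: (126.636,57.047) → (85.443,56.325) → (49.880,65.913) → (19.945,85.810)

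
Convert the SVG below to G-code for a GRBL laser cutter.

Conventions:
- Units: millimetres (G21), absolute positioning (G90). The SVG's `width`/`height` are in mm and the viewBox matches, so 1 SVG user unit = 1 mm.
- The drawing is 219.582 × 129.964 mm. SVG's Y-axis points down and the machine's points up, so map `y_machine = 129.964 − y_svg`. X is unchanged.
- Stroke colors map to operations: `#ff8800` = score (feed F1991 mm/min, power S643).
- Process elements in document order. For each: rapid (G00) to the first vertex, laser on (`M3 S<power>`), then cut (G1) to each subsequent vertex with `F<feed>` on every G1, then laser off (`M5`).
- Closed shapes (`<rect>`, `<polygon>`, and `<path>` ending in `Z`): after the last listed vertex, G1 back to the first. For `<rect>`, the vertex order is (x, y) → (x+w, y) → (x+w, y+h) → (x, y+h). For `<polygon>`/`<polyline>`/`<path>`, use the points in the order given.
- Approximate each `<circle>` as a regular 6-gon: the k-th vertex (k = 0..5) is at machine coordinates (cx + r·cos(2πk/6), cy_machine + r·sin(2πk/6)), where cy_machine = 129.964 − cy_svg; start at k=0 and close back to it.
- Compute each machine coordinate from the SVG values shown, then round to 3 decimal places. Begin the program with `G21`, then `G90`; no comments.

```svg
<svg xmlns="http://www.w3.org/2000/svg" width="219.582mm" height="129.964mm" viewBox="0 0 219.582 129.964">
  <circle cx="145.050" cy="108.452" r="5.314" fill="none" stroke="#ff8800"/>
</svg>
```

viewBox `0 0 219.582 129.964` with mm width/height → 1 unit = 1 mm. Flip: y_m = 129.964 − y_svg.

**Shape 1** — `<circle>` circle, stroke `#ff8800` → score (S643, F1991). Machine vertices: (150.364,21.512) → (147.707,26.114) → (142.393,26.114) → (139.736,21.512) → (142.393,16.910) → (147.707,16.910) → (150.364,21.512). Closed: final G1 returns to the first vertex.

G21
G90
G00 X150.364 Y21.512
M3 S643
G1 X147.707 Y26.114 F1991
G1 X142.393 Y26.114 F1991
G1 X139.736 Y21.512 F1991
G1 X142.393 Y16.910 F1991
G1 X147.707 Y16.910 F1991
G1 X150.364 Y21.512 F1991
M5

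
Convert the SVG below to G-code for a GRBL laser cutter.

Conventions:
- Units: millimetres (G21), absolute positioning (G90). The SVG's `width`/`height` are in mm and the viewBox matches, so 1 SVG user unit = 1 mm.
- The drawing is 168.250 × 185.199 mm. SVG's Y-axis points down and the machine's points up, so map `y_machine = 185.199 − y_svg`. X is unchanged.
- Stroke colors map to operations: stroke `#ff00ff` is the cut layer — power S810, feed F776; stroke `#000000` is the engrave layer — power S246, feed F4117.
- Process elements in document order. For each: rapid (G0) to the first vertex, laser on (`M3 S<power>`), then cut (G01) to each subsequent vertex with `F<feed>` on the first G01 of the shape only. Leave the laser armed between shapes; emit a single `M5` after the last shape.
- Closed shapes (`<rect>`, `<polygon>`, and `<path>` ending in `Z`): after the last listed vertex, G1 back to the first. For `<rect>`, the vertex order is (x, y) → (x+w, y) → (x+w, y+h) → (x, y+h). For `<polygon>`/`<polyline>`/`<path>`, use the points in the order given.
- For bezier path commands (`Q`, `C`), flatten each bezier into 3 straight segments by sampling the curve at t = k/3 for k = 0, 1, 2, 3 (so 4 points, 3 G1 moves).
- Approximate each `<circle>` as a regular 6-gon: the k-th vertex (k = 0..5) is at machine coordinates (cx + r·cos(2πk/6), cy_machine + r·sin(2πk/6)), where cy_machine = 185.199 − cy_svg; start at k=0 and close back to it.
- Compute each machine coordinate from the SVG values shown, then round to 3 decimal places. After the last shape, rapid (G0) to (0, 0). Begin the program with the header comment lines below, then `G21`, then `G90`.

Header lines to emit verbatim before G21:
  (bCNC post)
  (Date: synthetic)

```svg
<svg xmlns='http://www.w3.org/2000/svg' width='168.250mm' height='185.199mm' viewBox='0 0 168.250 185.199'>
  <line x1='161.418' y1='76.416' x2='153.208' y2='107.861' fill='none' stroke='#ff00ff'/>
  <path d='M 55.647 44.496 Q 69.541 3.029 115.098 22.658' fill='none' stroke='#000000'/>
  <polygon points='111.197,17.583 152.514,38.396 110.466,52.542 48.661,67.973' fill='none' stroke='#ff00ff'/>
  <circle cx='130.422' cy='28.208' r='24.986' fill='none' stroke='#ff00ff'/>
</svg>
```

(bCNC post)
(Date: synthetic)
G21
G90
G0 X161.418 Y108.783
M3 S810
G01 X153.208 Y77.338 F776
G0 X55.647 Y140.703
M3 S246
G01 X68.428 Y161.559 F4117
G01 X88.245 Y168.839
G01 X115.098 Y162.541
G0 X111.197 Y167.616
M3 S810
G01 X152.514 Y146.803 F776
G01 X110.466 Y132.657
G01 X48.661 Y117.226
G01 X111.197 Y167.616
G0 X155.408 Y156.991
M3 S810
G01 X142.915 Y178.630 F776
G01 X117.929 Y178.630
G01 X105.436 Y156.991
G01 X117.929 Y135.352
G01 X142.915 Y135.352
G01 X155.408 Y156.991
M5
G0 X0.000 Y0.000

Since the viewBox matches the mm dimensions, user units are millimetres directly. The only transform is the Y-flip y_m = 185.199 − y_svg.

Shape 1 is a line segment drawn with `<line>`. Its stroke #ff00ff means cut at S810, F776. After flipping Y the toolpath is (161.418,108.783) → (153.208,77.338).

Shape 2 is a quadratic bezier drawn with `<path>`. Its stroke #000000 means engrave at S246, F4117. After flipping Y the toolpath is (55.647,140.703) → (68.428,161.559) → (88.245,168.839) → (115.098,162.541).

Shape 3 is a closed polygon drawn with `<polygon>`. Its stroke #ff00ff means cut at S810, F776. After flipping Y the toolpath is (111.197,167.616) → (152.514,146.803) → (110.466,132.657) → (48.661,117.226) → (111.197,167.616), returning to the start.

Shape 4 is a circle drawn with `<circle>`. Its stroke #ff00ff means cut at S810, F776. After flipping Y the toolpath is (155.408,156.991) → (142.915,178.630) → (117.929,178.630) → (105.436,156.991) → (117.929,135.352) → (142.915,135.352) → (155.408,156.991), returning to the start.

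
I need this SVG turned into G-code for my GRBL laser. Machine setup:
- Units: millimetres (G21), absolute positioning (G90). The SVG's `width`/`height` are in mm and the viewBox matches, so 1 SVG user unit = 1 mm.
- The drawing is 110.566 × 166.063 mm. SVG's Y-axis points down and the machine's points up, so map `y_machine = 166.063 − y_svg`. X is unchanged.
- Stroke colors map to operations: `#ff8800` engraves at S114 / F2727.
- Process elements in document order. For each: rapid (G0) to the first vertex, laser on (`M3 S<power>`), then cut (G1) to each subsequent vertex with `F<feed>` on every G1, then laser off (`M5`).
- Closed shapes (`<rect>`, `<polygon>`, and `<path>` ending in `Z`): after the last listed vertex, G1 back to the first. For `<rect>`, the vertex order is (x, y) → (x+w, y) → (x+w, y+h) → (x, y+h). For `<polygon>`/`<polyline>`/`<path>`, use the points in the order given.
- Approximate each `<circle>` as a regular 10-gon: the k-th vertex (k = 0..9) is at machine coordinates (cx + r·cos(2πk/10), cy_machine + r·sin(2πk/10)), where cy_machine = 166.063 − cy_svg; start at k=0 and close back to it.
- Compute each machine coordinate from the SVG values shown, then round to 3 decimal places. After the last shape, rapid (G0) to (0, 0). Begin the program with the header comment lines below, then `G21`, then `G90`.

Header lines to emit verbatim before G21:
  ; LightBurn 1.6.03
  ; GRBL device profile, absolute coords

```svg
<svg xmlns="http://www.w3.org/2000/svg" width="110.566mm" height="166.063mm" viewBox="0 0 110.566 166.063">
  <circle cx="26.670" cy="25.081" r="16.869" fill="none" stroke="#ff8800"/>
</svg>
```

; LightBurn 1.6.03
; GRBL device profile, absolute coords
G21
G90
G0 X43.539 Y140.982
M3 S114
G1 X40.317 Y150.897 F2727
G1 X31.883 Y157.025 F2727
G1 X21.457 Y157.025 F2727
G1 X13.023 Y150.897 F2727
G1 X9.801 Y140.982 F2727
G1 X13.023 Y131.067 F2727
G1 X21.457 Y124.939 F2727
G1 X31.883 Y124.939 F2727
G1 X40.317 Y131.067 F2727
G1 X43.539 Y140.982 F2727
M5
G0 X0.000 Y0.000

Since the viewBox matches the mm dimensions, user units are millimetres directly. The only transform is the Y-flip y_m = 166.063 − y_svg.

Shape 1 is a circle drawn with `<circle>`. Its stroke #ff8800 means engrave at S114, F2727. After flipping Y the toolpath is (43.539,140.982) → (40.317,150.897) → (31.883,157.025) → (21.457,157.025) → (13.023,150.897) → (9.801,140.982) → (13.023,131.067) → (21.457,124.939) → (31.883,124.939) → (40.317,131.067) → (43.539,140.982), returning to the start.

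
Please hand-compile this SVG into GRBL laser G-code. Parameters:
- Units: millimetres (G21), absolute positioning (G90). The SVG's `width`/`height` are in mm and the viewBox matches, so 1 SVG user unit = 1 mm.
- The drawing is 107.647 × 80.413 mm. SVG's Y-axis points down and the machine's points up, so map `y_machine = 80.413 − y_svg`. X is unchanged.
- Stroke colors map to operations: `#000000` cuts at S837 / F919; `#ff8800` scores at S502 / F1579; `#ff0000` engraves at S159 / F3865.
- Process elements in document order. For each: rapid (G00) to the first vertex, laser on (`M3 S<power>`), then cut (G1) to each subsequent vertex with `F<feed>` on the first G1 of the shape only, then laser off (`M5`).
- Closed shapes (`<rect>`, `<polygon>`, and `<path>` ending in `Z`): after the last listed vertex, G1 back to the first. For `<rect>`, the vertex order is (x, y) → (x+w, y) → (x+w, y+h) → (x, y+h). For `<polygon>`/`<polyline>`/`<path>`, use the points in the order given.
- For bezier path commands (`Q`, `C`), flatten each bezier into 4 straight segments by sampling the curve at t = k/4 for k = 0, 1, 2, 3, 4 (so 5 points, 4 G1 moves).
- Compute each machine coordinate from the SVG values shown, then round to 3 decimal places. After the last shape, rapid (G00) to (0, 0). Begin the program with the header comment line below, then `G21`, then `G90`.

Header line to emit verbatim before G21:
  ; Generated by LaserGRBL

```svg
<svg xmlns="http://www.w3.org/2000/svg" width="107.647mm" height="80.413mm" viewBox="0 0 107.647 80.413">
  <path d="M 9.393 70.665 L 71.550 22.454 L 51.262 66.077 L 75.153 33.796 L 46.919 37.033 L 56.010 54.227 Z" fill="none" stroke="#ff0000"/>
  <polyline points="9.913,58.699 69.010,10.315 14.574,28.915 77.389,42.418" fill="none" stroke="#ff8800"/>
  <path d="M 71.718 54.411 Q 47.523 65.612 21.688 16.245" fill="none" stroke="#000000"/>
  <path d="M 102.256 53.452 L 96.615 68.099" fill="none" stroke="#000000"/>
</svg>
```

viewBox `0 0 107.647 80.413` with mm width/height → 1 unit = 1 mm. Flip: y_m = 80.413 − y_svg.

**Shape 1** — `<path>` closed polygon, stroke `#ff0000` → engrave (S159, F3865). Machine vertices: (9.393,9.748) → (71.550,57.959) → (51.262,14.336) → (75.153,46.617) → (46.919,43.380) → (56.010,26.186) → (9.393,9.748). Closed: final G1 returns to the first vertex.

**Shape 2** — `<polyline>` open polyline, stroke `#ff8800` → score (S502, F1579). Machine vertices: (9.913,21.714) → (69.010,70.098) → (14.574,51.498) → (77.389,37.995). Open path.

**Shape 3** — `<path>` quadratic bezier, stroke `#000000` → cut (S837, F919). Control points (SVG): P0=(71.718,54.411), P1=(47.523,65.612), P2=(21.688,16.245); sampled at t=k/4. Machine vertices: (71.718,26.002) → (59.518,24.187) → (47.113,29.943) → (34.503,43.270) → (21.688,64.168). Open path.

**Shape 4** — `<path>` line segment, stroke `#000000` → cut (S837, F919). Machine vertices: (102.256,26.961) → (96.615,12.314). Open path.

; Generated by LaserGRBL
G21
G90
G00 X9.393 Y9.748
M3 S159
G1 X71.550 Y57.959 F3865
G1 X51.262 Y14.336
G1 X75.153 Y46.617
G1 X46.919 Y43.380
G1 X56.010 Y26.186
G1 X9.393 Y9.748
M5
G00 X9.913 Y21.714
M3 S502
G1 X69.010 Y70.098 F1579
G1 X14.574 Y51.498
G1 X77.389 Y37.995
M5
G00 X71.718 Y26.002
M3 S837
G1 X59.518 Y24.187 F919
G1 X47.113 Y29.943
G1 X34.503 Y43.270
G1 X21.688 Y64.168
M5
G00 X102.256 Y26.961
M3 S837
G1 X96.615 Y12.314 F919
M5
G00 X0.000 Y0.000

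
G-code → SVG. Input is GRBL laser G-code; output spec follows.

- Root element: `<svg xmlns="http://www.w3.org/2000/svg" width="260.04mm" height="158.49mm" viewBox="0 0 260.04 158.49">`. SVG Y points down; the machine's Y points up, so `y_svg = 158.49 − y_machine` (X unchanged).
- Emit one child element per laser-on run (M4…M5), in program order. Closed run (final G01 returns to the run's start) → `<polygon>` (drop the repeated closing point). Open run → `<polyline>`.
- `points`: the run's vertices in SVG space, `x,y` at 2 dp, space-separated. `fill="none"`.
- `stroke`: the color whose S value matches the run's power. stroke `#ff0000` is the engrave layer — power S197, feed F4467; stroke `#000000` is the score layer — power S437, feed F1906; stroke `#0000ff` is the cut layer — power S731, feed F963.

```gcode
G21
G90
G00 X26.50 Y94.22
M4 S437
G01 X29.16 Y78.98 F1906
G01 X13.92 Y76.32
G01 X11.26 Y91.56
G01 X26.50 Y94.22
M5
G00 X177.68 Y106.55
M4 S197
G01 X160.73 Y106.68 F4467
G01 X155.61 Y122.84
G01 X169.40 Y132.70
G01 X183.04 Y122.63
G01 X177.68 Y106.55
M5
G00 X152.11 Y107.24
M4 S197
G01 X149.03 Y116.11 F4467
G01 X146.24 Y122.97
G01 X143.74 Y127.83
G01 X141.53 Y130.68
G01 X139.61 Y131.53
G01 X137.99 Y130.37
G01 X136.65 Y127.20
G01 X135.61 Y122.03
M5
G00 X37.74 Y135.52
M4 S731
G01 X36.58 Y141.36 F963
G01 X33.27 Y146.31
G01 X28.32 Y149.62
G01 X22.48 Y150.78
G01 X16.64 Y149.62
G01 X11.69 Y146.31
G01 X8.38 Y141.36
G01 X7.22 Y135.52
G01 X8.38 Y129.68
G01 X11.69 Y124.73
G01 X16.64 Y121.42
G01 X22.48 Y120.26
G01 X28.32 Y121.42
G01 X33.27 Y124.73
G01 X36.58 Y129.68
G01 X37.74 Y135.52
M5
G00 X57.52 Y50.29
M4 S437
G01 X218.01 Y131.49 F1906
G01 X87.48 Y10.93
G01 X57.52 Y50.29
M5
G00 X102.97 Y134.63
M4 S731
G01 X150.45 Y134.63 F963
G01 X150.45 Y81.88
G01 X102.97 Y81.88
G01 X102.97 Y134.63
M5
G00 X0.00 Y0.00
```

Machine Y-up, SVG Y-down with viewBox height 158.49, so y_svg = 158.49 − y_machine; X carries over.

Run 1: S437 ⇒ score layer `#000000`. The run returns to its start, so emit a `<polygon>` with points (Y-flipped): 26.50,64.27 29.16,79.51 13.92,82.17 11.26,66.93.

Run 2: S197 ⇒ engrave layer `#ff0000`. The run returns to its start, so emit a `<polygon>` with points (Y-flipped): 177.68,51.94 160.73,51.81 155.61,35.65 169.40,25.79 183.04,35.86.

Run 3: the run's S197 means `#ff0000` (engrave). The run is open, so emit a `<polyline>` with points (Y-flipped): 152.11,51.25 149.03,42.38 146.24,35.52 143.74,30.66 141.53,27.81 139.61,26.96 137.99,28.12 136.65,31.29 135.61,36.46.

Run 4: power S731 maps to stroke `#0000ff` (cut). The run returns to its start, so emit a `<polygon>` with points (Y-flipped): 37.74,22.97 36.58,17.13 33.27,12.18 28.32,8.87 22.48,7.71 16.64,8.87 11.69,12.18 8.38,17.13 7.22,22.97 8.38,28.81 11.69,33.76 16.64,37.07 22.48,38.23 28.32,37.07 33.27,33.76 36.58,28.81.

Run 5: power S437 maps to stroke `#000000` (score). The run returns to its start, so emit a `<polygon>` with points (Y-flipped): 57.52,108.20 218.01,27.00 87.48,147.56.

Run 6: power S731 maps to stroke `#0000ff` (cut). The run returns to its start, so emit a `<polygon>` with points (Y-flipped): 102.97,23.86 150.45,23.86 150.45,76.61 102.97,76.61.

<svg xmlns="http://www.w3.org/2000/svg" width="260.04mm" height="158.49mm" viewBox="0 0 260.04 158.49">
  <polygon points="26.50,64.27 29.16,79.51 13.92,82.17 11.26,66.93" fill="none" stroke="#000000"/>
  <polygon points="177.68,51.94 160.73,51.81 155.61,35.65 169.40,25.79 183.04,35.86" fill="none" stroke="#ff0000"/>
  <polyline points="152.11,51.25 149.03,42.38 146.24,35.52 143.74,30.66 141.53,27.81 139.61,26.96 137.99,28.12 136.65,31.29 135.61,36.46" fill="none" stroke="#ff0000"/>
  <polygon points="37.74,22.97 36.58,17.13 33.27,12.18 28.32,8.87 22.48,7.71 16.64,8.87 11.69,12.18 8.38,17.13 7.22,22.97 8.38,28.81 11.69,33.76 16.64,37.07 22.48,38.23 28.32,37.07 33.27,33.76 36.58,28.81" fill="none" stroke="#0000ff"/>
  <polygon points="57.52,108.20 218.01,27.00 87.48,147.56" fill="none" stroke="#000000"/>
  <polygon points="102.97,23.86 150.45,23.86 150.45,76.61 102.97,76.61" fill="none" stroke="#0000ff"/>
</svg>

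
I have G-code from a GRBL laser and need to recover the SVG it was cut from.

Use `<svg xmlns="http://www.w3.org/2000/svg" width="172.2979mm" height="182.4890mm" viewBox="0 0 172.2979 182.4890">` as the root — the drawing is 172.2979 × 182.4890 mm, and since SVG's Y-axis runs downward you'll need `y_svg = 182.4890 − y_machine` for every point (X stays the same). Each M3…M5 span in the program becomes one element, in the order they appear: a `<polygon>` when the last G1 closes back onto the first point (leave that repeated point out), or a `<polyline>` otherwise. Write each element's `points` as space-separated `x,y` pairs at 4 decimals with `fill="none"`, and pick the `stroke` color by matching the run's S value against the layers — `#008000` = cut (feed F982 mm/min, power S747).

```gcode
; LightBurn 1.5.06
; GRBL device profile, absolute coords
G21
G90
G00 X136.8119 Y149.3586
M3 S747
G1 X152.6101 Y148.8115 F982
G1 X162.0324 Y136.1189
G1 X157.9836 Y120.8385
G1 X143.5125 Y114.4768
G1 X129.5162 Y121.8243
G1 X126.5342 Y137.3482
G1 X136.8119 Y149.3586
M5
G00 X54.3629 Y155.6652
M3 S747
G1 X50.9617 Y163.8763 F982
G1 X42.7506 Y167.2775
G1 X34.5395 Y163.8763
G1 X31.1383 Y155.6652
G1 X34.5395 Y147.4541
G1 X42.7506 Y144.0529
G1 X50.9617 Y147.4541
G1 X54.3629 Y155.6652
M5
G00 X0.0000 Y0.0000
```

<svg xmlns="http://www.w3.org/2000/svg" width="172.2979mm" height="182.4890mm" viewBox="0 0 172.2979 182.4890">
  <polygon points="136.8119,33.1304 152.6101,33.6775 162.0324,46.3701 157.9836,61.6505 143.5125,68.0122 129.5162,60.6647 126.5342,45.1408" fill="none" stroke="#008000"/>
  <polygon points="54.3629,26.8238 50.9617,18.6127 42.7506,15.2115 34.5395,18.6127 31.1383,26.8238 34.5395,35.0349 42.7506,38.4361 50.9617,35.0349" fill="none" stroke="#008000"/>
</svg>

y_svg = 182.4890 − y_m. Every run uses S747, so all elements get stroke `#008000` (cut).

[1] closed run; points: 136.8119,33.1304 152.6101,33.6775 162.0324,46.3701 157.9836,61.6505 143.5125,68.0122 129.5162,60.6647 126.5342,45.1408

[2] closed run; points: 54.3629,26.8238 50.9617,18.6127 42.7506,15.2115 34.5395,18.6127 31.1383,26.8238 34.5395,35.0349 42.7506,38.4361 50.9617,35.0349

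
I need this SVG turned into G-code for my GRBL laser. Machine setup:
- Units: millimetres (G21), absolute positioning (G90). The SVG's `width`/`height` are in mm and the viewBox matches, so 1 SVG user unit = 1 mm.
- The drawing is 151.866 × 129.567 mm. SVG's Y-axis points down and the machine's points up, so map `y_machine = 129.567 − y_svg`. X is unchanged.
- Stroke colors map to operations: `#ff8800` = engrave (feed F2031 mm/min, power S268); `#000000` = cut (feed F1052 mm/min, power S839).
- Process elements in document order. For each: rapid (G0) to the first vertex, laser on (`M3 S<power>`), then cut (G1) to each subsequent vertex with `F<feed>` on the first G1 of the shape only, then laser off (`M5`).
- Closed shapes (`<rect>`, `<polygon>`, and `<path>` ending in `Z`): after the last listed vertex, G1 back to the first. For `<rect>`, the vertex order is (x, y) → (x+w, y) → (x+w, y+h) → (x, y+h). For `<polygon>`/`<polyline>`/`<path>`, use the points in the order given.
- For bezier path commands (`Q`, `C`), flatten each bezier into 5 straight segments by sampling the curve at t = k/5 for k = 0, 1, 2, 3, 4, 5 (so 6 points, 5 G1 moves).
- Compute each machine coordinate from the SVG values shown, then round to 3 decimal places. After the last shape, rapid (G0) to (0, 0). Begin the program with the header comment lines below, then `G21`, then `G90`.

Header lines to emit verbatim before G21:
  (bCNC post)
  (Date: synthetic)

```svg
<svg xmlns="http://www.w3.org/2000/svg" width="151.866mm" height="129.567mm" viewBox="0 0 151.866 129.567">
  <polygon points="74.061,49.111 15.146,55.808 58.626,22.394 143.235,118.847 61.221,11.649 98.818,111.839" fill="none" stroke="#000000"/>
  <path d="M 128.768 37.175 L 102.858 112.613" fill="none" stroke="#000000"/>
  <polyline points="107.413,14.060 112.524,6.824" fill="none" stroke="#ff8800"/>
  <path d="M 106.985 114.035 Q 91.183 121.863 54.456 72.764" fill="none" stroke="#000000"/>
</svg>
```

(bCNC post)
(Date: synthetic)
G21
G90
G0 X74.061 Y80.456
M3 S839
G1 X15.146 Y73.759 F1052
G1 X58.626 Y107.173
G1 X143.235 Y10.720
G1 X61.221 Y117.918
G1 X98.818 Y17.728
G1 X74.061 Y80.456
M5
G0 X128.768 Y92.392
M3 S839
G1 X102.858 Y16.954 F1052
M5
G0 X107.413 Y115.507
M3 S268
G1 X112.524 Y122.743 F2031
M5
G0 X106.985 Y15.532
M3 S839
G1 X99.827 Y14.678 F1052
G1 X90.995 Y18.378
G1 X80.490 Y26.632
G1 X68.310 Y39.440
G1 X54.456 Y56.803
M5
G0 X0.000 Y0.000

viewBox `0 0 151.866 129.567` with mm width/height → 1 unit = 1 mm. Flip: y_m = 129.567 − y_svg.

**Shape 1** — `<polygon>` closed polygon, stroke `#000000` → cut (S839, F1052). Machine vertices: (74.061,80.456) → (15.146,73.759) → (58.626,107.173) → (143.235,10.720) → (61.221,117.918) → (98.818,17.728) → (74.061,80.456). Closed: final G1 returns to the first vertex.

**Shape 2** — `<path>` line segment, stroke `#000000` → cut (S839, F1052). Machine vertices: (128.768,92.392) → (102.858,16.954). Open path.

**Shape 3** — `<polyline>` line segment, stroke `#ff8800` → engrave (S268, F2031). Machine vertices: (107.413,115.507) → (112.524,122.743). Open path.

**Shape 4** — `<path>` quadratic bezier, stroke `#000000` → cut (S839, F1052). Control points (SVG): P0=(106.985,114.035), P1=(91.183,121.863), P2=(54.456,72.764); sampled at t=k/5. Machine vertices: (106.985,15.532) → (99.827,14.678) → (90.995,18.378) → (80.490,26.632) → (68.310,39.440) → (54.456,56.803). Open path.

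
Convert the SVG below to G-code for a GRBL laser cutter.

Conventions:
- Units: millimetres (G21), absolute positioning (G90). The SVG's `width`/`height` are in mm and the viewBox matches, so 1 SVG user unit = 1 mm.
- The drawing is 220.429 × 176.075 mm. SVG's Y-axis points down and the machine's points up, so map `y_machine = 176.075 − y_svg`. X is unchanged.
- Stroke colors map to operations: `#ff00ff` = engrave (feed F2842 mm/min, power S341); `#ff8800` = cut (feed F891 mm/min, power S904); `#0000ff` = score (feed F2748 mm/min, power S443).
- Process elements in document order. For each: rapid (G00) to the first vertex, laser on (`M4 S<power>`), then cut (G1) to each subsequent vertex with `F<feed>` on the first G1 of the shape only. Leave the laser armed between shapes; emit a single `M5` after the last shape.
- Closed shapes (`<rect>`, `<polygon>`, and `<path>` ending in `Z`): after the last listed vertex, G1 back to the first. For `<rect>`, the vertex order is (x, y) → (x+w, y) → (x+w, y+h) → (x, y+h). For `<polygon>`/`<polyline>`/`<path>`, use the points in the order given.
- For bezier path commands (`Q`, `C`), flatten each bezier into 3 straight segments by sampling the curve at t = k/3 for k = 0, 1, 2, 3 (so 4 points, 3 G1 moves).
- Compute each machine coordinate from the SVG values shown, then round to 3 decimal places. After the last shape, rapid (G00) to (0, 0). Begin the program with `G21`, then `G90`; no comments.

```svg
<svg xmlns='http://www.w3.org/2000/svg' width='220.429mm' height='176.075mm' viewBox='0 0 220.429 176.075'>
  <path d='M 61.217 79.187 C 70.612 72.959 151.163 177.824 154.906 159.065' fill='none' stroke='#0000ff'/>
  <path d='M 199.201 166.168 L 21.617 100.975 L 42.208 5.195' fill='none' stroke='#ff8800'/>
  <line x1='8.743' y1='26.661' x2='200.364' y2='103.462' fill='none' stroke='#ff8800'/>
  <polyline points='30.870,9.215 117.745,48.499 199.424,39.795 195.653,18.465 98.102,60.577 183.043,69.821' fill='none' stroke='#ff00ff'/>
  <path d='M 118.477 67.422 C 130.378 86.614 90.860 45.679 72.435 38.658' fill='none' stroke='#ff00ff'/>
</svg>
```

G21
G90
G00 X61.217 Y96.888
M4 S443
G1 X88.851 Y74.778 F2748
G1 X131.040 Y30.766
G1 X154.906 Y17.010
G00 X199.201 Y9.907
M4 S904
G1 X21.617 Y75.100 F891
G1 X42.208 Y170.880
G00 X8.743 Y149.414
M4 S904
G1 X200.364 Y72.613 F891
G00 X30.870 Y166.860
M4 S341
G1 X117.745 Y127.576 F2842
G1 X199.424 Y136.280
G1 X195.653 Y157.610
G1 X98.102 Y115.498
G1 X183.043 Y106.254
G00 X118.477 Y108.653
M4 S341
G1 X115.924 Y106.020 F2842
G1 X95.205 Y122.574
G1 X72.435 Y137.417
M5
G00 X0.000 Y0.000

1 u = 1 mm; y_m = 176.075 − y.

[1] `<path>` cubic bezier, #0000ff→score S443 F2748: (61.217,96.888) → (88.851,74.778) → (131.040,30.766) → (154.906,17.010)

[2] `<path>` open polyline, #ff8800→cut S904 F891: (199.201,9.907) → (21.617,75.100) → (42.208,170.880)

[3] `<line>` line segment, #ff8800→cut S904 F891: (8.743,149.414) → (200.364,72.613)

[4] `<polyline>` open polyline, #ff00ff→engrave S341 F2842: (30.870,166.860) → (117.745,127.576) → (199.424,136.280) → (195.653,157.610) → (98.102,115.498) → (183.043,106.254)

[5] `<path>` cubic bezier, #ff00ff→engrave S341 F2842: (118.477,108.653) → (115.924,106.020) → (95.205,122.574) → (72.435,137.417)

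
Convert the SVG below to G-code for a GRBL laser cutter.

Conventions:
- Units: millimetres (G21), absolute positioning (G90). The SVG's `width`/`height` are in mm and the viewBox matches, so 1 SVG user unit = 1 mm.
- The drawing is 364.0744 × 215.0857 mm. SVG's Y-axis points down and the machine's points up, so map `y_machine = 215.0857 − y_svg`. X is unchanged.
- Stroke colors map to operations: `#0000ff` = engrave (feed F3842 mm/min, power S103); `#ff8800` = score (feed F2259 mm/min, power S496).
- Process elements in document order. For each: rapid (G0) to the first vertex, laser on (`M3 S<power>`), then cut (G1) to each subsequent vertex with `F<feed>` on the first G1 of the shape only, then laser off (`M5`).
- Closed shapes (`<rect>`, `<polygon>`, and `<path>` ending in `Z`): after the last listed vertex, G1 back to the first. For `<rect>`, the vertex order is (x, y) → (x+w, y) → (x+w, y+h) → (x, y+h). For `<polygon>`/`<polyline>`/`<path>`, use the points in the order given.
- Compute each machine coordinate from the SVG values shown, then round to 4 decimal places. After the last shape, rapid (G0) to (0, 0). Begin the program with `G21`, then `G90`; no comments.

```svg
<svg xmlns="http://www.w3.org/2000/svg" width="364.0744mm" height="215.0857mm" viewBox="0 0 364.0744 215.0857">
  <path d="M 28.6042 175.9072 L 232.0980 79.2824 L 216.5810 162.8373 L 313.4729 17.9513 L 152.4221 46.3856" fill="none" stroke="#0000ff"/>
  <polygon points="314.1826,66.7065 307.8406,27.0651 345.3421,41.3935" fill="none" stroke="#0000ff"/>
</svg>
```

Since the viewBox matches the mm dimensions, user units are millimetres directly. The only transform is the Y-flip y_m = 215.0857 − y_svg.

Shape 1 is a open polyline drawn with `<path>`. Its stroke #0000ff means engrave at S103, F3842. After flipping Y the toolpath is (28.6042,39.1785) → (232.0980,135.8033) → (216.5810,52.2484) → (313.4729,197.1344) → (152.4221,168.7001).

Shape 2 is a regular polygon drawn with `<polygon>`. Its stroke #0000ff means engrave at S103, F3842. After flipping Y the toolpath is (314.1826,148.3792) → (307.8406,188.0206) → (345.3421,173.6922) → (314.1826,148.3792), returning to the start.

G21
G90
G0 X28.6042 Y39.1785
M3 S103
G1 X232.0980 Y135.8033 F3842
G1 X216.5810 Y52.2484
G1 X313.4729 Y197.1344
G1 X152.4221 Y168.7001
M5
G0 X314.1826 Y148.3792
M3 S103
G1 X307.8406 Y188.0206 F3842
G1 X345.3421 Y173.6922
G1 X314.1826 Y148.3792
M5
G0 X0.0000 Y0.0000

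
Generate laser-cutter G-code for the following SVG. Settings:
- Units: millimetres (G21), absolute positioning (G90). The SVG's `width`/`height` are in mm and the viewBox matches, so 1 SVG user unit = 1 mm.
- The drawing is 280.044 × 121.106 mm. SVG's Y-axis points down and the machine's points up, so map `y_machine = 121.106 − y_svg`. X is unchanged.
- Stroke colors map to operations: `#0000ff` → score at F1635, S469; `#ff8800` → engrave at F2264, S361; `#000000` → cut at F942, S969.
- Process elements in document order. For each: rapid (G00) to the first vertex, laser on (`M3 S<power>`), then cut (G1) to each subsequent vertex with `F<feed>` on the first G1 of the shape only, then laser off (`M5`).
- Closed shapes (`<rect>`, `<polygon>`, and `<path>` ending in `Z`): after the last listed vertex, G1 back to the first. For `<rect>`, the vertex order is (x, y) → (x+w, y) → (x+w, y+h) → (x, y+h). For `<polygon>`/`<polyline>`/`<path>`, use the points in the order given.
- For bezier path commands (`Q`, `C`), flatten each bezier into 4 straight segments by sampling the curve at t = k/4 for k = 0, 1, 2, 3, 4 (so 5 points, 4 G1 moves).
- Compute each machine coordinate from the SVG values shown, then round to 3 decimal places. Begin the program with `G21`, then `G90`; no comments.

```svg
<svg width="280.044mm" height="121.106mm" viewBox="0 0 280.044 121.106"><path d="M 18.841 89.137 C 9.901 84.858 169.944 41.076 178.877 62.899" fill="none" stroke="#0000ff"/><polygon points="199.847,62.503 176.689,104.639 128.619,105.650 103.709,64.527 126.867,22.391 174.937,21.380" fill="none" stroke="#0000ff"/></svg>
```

viewBox `0 0 280.044 121.106` with mm width/height → 1 unit = 1 mm. Flip: y_m = 121.106 − y_svg.

**Shape 1** — `<path>` cubic bezier, stroke `#0000ff` → score (S469, F1635). Control points (SVG): P0=(18.841,89.137), P1=(9.901,84.858), P2=(169.944,41.076), P3=(178.877,62.899); sampled at t=k/4. Machine vertices: (18.841,31.969) → (38.819,40.943) → (92.157,54.876) → (148.846,63.916) → (178.877,58.207). Open path.

**Shape 2** — `<polygon>` regular polygon, stroke `#0000ff` → score (S469, F1635). Machine vertices: (199.847,58.603) → (176.689,16.467) → (128.619,15.456) → (103.709,56.579) → (126.867,98.715) → (174.937,99.726) → (199.847,58.603). Closed: final G1 returns to the first vertex.

G21
G90
G00 X18.841 Y31.969
M3 S469
G1 X38.819 Y40.943 F1635
G1 X92.157 Y54.876
G1 X148.846 Y63.916
G1 X178.877 Y58.207
M5
G00 X199.847 Y58.603
M3 S469
G1 X176.689 Y16.467 F1635
G1 X128.619 Y15.456
G1 X103.709 Y56.579
G1 X126.867 Y98.715
G1 X174.937 Y99.726
G1 X199.847 Y58.603
M5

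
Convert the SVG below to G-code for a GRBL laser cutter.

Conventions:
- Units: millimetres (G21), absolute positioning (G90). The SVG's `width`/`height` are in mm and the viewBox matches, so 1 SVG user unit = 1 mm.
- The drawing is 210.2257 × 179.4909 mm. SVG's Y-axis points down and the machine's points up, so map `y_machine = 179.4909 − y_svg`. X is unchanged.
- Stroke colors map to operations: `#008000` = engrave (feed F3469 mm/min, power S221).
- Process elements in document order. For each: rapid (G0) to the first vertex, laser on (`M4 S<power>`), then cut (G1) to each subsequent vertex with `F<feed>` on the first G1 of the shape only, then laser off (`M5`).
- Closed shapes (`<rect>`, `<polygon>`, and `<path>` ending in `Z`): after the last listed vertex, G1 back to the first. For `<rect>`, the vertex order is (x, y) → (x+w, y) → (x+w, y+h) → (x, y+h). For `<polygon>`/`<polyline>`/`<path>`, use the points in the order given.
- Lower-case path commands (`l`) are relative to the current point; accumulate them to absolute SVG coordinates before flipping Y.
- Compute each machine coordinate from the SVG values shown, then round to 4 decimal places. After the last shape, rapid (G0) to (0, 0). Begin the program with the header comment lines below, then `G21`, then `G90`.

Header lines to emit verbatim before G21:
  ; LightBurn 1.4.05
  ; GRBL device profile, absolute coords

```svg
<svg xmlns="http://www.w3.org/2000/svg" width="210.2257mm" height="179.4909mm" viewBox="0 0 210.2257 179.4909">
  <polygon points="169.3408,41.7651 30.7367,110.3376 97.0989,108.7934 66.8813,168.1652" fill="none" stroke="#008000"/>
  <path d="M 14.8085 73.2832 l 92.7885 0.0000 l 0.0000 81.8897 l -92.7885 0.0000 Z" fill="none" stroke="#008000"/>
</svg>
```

1 u = 1 mm; y_m = 179.4909 − y.

[1] `<polygon>` closed polygon, #008000→engrave S221 F3469: (169.3408,137.7258) → (30.7367,69.1533) → (97.0989,70.6975) → (66.8813,11.3257) → (169.3408,137.7258) (closed)

[2] `<path>` rectangle, #008000→engrave S221 F3469: (14.8085,106.2077) → (107.5970,106.2077) → (107.5970,24.3180) → (14.8085,24.3180) → (14.8085,106.2077) (closed)

; LightBurn 1.4.05
; GRBL device profile, absolute coords
G21
G90
G0 X169.3408 Y137.7258
M4 S221
G1 X30.7367 Y69.1533 F3469
G1 X97.0989 Y70.6975
G1 X66.8813 Y11.3257
G1 X169.3408 Y137.7258
M5
G0 X14.8085 Y106.2077
M4 S221
G1 X107.5970 Y106.2077 F3469
G1 X107.5970 Y24.3180
G1 X14.8085 Y24.3180
G1 X14.8085 Y106.2077
M5
G0 X0.0000 Y0.0000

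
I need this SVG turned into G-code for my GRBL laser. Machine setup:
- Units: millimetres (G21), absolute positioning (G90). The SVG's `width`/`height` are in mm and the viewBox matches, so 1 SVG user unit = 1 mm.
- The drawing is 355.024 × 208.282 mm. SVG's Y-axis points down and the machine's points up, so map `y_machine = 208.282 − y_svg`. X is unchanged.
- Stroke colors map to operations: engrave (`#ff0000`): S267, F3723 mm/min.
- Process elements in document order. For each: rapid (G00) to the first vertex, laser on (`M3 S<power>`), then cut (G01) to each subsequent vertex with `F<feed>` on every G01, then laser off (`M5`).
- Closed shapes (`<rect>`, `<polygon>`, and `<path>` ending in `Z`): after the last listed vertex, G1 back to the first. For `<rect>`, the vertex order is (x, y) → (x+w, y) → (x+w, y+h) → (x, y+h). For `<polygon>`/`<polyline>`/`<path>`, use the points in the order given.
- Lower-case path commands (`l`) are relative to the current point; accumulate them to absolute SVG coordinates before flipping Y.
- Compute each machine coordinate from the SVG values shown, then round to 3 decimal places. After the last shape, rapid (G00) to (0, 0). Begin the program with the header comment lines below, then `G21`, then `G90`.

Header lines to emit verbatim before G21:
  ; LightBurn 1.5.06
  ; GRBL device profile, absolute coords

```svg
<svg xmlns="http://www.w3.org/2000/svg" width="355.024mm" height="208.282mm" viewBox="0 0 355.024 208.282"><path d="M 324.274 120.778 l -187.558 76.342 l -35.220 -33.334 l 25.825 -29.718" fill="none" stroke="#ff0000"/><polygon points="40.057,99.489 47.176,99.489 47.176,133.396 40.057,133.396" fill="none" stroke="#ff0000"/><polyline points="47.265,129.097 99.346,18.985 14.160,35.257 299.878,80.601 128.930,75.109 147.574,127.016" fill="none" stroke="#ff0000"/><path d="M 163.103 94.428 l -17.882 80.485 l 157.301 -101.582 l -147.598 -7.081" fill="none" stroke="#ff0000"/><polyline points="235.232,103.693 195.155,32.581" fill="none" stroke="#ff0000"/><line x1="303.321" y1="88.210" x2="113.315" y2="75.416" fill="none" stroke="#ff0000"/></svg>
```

viewBox `0 0 355.024 208.282` with mm width/height → 1 unit = 1 mm. Flip: y_m = 208.282 − y_svg.

**Shape 1** — `<path>` open polyline, stroke `#ff0000` → engrave (S267, F3723). Machine vertices: (324.274,87.504) → (136.716,11.162) → (101.496,44.496) → (127.321,74.214). Open path.

**Shape 2** — `<polygon>` rectangle, stroke `#ff0000` → engrave (S267, F3723). Machine vertices: (40.057,108.793) → (47.176,108.793) → (47.176,74.886) → (40.057,74.886) → (40.057,108.793). Closed: final G1 returns to the first vertex.

**Shape 3** — `<polyline>` open polyline, stroke `#ff0000` → engrave (S267, F3723). Machine vertices: (47.265,79.185) → (99.346,189.297) → (14.160,173.025) → (299.878,127.681) → (128.930,133.173) → (147.574,81.266). Open path.

**Shape 4** — `<path>` open polyline, stroke `#ff0000` → engrave (S267, F3723). Machine vertices: (163.103,113.854) → (145.221,33.369) → (302.522,134.951) → (154.924,142.032). Open path.

**Shape 5** — `<polyline>` line segment, stroke `#ff0000` → engrave (S267, F3723). Machine vertices: (235.232,104.589) → (195.155,175.701). Open path.

**Shape 6** — `<line>` line segment, stroke `#ff0000` → engrave (S267, F3723). Machine vertices: (303.321,120.072) → (113.315,132.866). Open path.

; LightBurn 1.5.06
; GRBL device profile, absolute coords
G21
G90
G00 X324.274 Y87.504
M3 S267
G01 X136.716 Y11.162 F3723
G01 X101.496 Y44.496 F3723
G01 X127.321 Y74.214 F3723
M5
G00 X40.057 Y108.793
M3 S267
G01 X47.176 Y108.793 F3723
G01 X47.176 Y74.886 F3723
G01 X40.057 Y74.886 F3723
G01 X40.057 Y108.793 F3723
M5
G00 X47.265 Y79.185
M3 S267
G01 X99.346 Y189.297 F3723
G01 X14.160 Y173.025 F3723
G01 X299.878 Y127.681 F3723
G01 X128.930 Y133.173 F3723
G01 X147.574 Y81.266 F3723
M5
G00 X163.103 Y113.854
M3 S267
G01 X145.221 Y33.369 F3723
G01 X302.522 Y134.951 F3723
G01 X154.924 Y142.032 F3723
M5
G00 X235.232 Y104.589
M3 S267
G01 X195.155 Y175.701 F3723
M5
G00 X303.321 Y120.072
M3 S267
G01 X113.315 Y132.866 F3723
M5
G00 X0.000 Y0.000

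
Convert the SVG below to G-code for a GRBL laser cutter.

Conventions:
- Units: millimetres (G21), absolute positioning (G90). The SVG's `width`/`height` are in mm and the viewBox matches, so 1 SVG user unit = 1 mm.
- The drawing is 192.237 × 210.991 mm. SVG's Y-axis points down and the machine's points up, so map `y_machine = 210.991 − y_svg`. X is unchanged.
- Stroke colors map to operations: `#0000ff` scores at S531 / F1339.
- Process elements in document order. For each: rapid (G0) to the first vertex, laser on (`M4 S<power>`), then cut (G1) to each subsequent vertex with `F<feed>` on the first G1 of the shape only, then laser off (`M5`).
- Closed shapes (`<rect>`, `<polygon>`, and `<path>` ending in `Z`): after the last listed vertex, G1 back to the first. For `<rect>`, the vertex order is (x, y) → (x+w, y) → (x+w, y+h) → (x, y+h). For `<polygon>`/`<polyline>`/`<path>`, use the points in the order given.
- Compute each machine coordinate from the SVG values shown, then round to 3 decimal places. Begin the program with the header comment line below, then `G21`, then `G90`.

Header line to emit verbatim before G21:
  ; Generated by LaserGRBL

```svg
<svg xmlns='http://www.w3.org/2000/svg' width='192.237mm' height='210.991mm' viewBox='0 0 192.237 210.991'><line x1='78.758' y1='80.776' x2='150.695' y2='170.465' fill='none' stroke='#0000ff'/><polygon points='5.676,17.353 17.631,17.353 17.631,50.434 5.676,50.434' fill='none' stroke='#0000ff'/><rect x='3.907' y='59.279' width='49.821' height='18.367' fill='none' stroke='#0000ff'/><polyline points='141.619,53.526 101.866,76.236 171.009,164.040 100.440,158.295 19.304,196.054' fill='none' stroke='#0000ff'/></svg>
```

1 u = 1 mm; y_m = 210.991 − y.

[1] `<line>` line segment, #0000ff→score S531 F1339: (78.758,130.215) → (150.695,40.526)

[2] `<polygon>` rectangle, #0000ff→score S531 F1339: (5.676,193.638) → (17.631,193.638) → (17.631,160.557) → (5.676,160.557) → (5.676,193.638) (closed)

[3] `<rect>` rectangle, #0000ff→score S531 F1339: (3.907,151.712) → (53.728,151.712) → (53.728,133.345) → (3.907,133.345) → (3.907,151.712) (closed)

[4] `<polyline>` open polyline, #0000ff→score S531 F1339: (141.619,157.465) → (101.866,134.755) → (171.009,46.951) → (100.440,52.696) → (19.304,14.937)

; Generated by LaserGRBL
G21
G90
G0 X78.758 Y130.215
M4 S531
G1 X150.695 Y40.526 F1339
M5
G0 X5.676 Y193.638
M4 S531
G1 X17.631 Y193.638 F1339
G1 X17.631 Y160.557
G1 X5.676 Y160.557
G1 X5.676 Y193.638
M5
G0 X3.907 Y151.712
M4 S531
G1 X53.728 Y151.712 F1339
G1 X53.728 Y133.345
G1 X3.907 Y133.345
G1 X3.907 Y151.712
M5
G0 X141.619 Y157.465
M4 S531
G1 X101.866 Y134.755 F1339
G1 X171.009 Y46.951
G1 X100.440 Y52.696
G1 X19.304 Y14.937
M5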